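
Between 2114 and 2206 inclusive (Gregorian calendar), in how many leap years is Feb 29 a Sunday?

Leap years in 2114–2206: 22 of them.
Feb 29 weekday advances by 5 (mod 7) from one leap year to the next four years later (or differs when a century non-leap intervenes).
Leap-day weekdays: 2116:Sat 2120:Thu 2124:Tue 2128:Sun✓ 2132:Fri 2136:Wed 2140:Mon 2144:Sat 2148:Thu 2152:Tue 2156:Sun✓ 2160:Fri 2164:Wed 2168:Mon 2172:Sat 2176:Thu 2180:Tue 2184:Sun✓ 2188:Fri 2192:Wed 2196:Mon 2204:Wed
Sunday: 2128, 2156, 2184 → 3.

3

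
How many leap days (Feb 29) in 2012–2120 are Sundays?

3

Leap years in 2012–2120: 27 of them.
Feb 29 weekday advances by 5 (mod 7) from one leap year to the next four years later (or differs when a century non-leap intervenes).
Leap-day weekdays: 2012:Wed 2016:Mon 2020:Sat 2024:Thu 2028:Tue 2032:Sun✓ 2036:Fri 2040:Wed 2044:Mon 2048:Sat 2052:Thu 2056:Tue 2060:Sun✓ 2064:Fri 2068:Wed 2072:Mon 2076:Sat 2080:Thu 2084:Tue 2088:Sun✓ 2092:Fri 2096:Wed 2104:Fri 2108:Wed 2112:Mon 2116:Sat 2120:Thu
Sunday: 2032, 2060, 2088 → 3.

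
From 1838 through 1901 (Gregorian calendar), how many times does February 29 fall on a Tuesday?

2

Leap years in 1838–1901: 15 of them.
Feb 29 weekday advances by 5 (mod 7) from one leap year to the next four years later (or differs when a century non-leap intervenes).
Leap-day weekdays: 1840:Sat 1844:Thu 1848:Tue✓ 1852:Sun 1856:Fri 1860:Wed 1864:Mon 1868:Sat 1872:Thu 1876:Tue✓ 1880:Sun 1884:Fri 1888:Wed 1892:Mon 1896:Sat
Tuesday: 1848, 1876 → 2.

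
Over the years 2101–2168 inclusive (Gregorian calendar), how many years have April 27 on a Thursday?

Track April 27's weekday year by year (advancing +1, or +2 across a Feb 29):
  2101: Wed  2102: Thu (+1) ✓  2103: Fri (+1)  2104: Sun (+2)  2105: Mon (+1)
  2106: Tue (+1)  2107: Wed (+1)  2108: Fri (+2)  2109: Sat (+1)  2110: Sun (+1)
  2111: Mon (+1)  2112: Wed (+2)  2113: Thu (+1) ✓  2114: Fri (+1)  … (40 more years) …
  2155: Sun (+1)  2156: Tue (+2)  2157: Wed (+1)  2158: Thu (+1) ✓  2159: Fri (+1)
  2160: Sun (+2)  2161: Mon (+1)  2162: Tue (+1)  2163: Wed (+1)  2164: Fri (+2)
  2165: Sat (+1)  2166: Sun (+1)  2167: Mon (+1)  2168: Wed (+2)
Thursday years: 2102, 2113, 2119, 2124, 2130, 2141, 2147, 2152, 2158 — 9 in total.

9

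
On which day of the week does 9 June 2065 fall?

January 1, 2065 is a Thursday.
June 9 is day 160 of the year, i.e. 159 days after Jan 1.
159 mod 7 = 5, so advance 5 weekdays from Thursday: Tuesday.

Tuesday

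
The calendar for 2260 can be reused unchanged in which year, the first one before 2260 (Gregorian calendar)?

Two years share a calendar iff Jan 1 falls on the same weekday and both are leap or both are common. 2260: Jan 1 is Sunday, leap year.
2259: Jan 1 Saturday, common
2258: Jan 1 Friday, common
2257: Jan 1 Thursday, common
2256: Jan 1 Tuesday, leap
2255: Jan 1 Monday, common
2254: Jan 1 Sunday, common
2253: Jan 1 Saturday, common
2252: Jan 1 Thursday, leap
2251: Jan 1 Wednesday, common
2250: Jan 1 Tuesday, common
2249: Jan 1 Monday, common
2248: Jan 1 Saturday, leap
2247: Jan 1 Friday, common
2246: Jan 1 Thursday, common
2245: Jan 1 Wednesday, common
2244: Jan 1 Monday, leap
2243: Jan 1 Sunday, common
2242: Jan 1 Saturday, common
2241: Jan 1 Friday, common
2240: Jan 1 Wednesday, leap
2239: Jan 1 Tuesday, common
2238: Jan 1 Monday, common
2237: Jan 1 Sunday, common
2236: Jan 1 Friday, leap
2235: Jan 1 Thursday, common
2234: Jan 1 Wednesday, common
2233: Jan 1 Tuesday, common
2232: Jan 1 Sunday, leap
2232 matches on both conditions.

2232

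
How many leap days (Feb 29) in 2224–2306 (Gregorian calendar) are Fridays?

3

Leap years in 2224–2306: 20 of them.
Feb 29 weekday advances by 5 (mod 7) from one leap year to the next four years later (or differs when a century non-leap intervenes).
Leap-day weekdays: 2224:Sun 2228:Fri✓ 2232:Wed 2236:Mon 2240:Sat 2244:Thu 2248:Tue 2252:Sun 2256:Fri✓ 2260:Wed 2264:Mon 2268:Sat 2272:Thu 2276:Tue 2280:Sun 2284:Fri✓ 2288:Wed 2292:Mon 2296:Sat 2304:Mon
Friday: 2228, 2256, 2284 → 3.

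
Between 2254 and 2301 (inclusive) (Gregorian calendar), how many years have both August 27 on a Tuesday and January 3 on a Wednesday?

1

Check each year's weekday for August 27 and January 3:
  2254: Sun/Tue  2255: Mon/Wed  2256: Wed/Thu  2257: Thu/Sat  2258: Fri/Sun  2259: Sat/Mon  2260: Mon/Tue  2261: Tue/Thu  2262: Wed/Fri  2263: Thu/Sat  2264: Sat/Sun  2265: Sun/Tue  2266: Mon/Wed  2267: Tue/Thu  …(20 more)…  2288: Mon/Tue  2289: Tue/Thu  2290: Wed/Fri  2291: Thu/Sat  2292: Sat/Sun  2293: Sun/Tue  2294: Mon/Wed  2295: Tue/Thu  2296: Thu/Fri  2297: Fri/Sun  2298: Sat/Mon  2299: Sun/Tue  2300: Mon/Wed  2301: Tue/Thu
Both conditions hold in: 2272 — 1.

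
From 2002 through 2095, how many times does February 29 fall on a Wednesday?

3

Leap years in 2002–2095: 23 of them.
Feb 29 weekday advances by 5 (mod 7) from one leap year to the next four years later (or differs when a century non-leap intervenes).
Leap-day weekdays: 2004:Sun 2008:Fri 2012:Wed✓ 2016:Mon 2020:Sat 2024:Thu 2028:Tue 2032:Sun 2036:Fri 2040:Wed✓ 2044:Mon 2048:Sat 2052:Thu 2056:Tue 2060:Sun 2064:Fri 2068:Wed✓ 2072:Mon 2076:Sat 2080:Thu 2084:Tue 2088:Sun 2092:Fri
Wednesday: 2012, 2040, 2068 → 3.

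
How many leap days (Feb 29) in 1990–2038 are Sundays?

2

Leap years in 1990–2038: 12 of them.
Feb 29 weekday advances by 5 (mod 7) from one leap year to the next four years later (or differs when a century non-leap intervenes).
Leap-day weekdays: 1992:Sat 1996:Thu 2000:Tue 2004:Sun✓ 2008:Fri 2012:Wed 2016:Mon 2020:Sat 2024:Thu 2028:Tue 2032:Sun✓ 2036:Fri
Sunday: 2004, 2032 → 2.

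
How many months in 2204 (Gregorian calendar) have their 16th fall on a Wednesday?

Check the 16th of each month of 2204: Jan 16: Mon, Feb 16: Thu, Mar 16: Fri, Apr 16: Mon, May 16: Wed, Jun 16: Sat, Jul 16: Mon, Aug 16: Thu, Sep 16: Sun, Oct 16: Tue, Nov 16: Fri, Dec 16: Sun.
Wednesday occurs in May — 1 month.

1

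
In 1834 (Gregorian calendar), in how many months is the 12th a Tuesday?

1

Check the 12th of each month of 1834: Jan 12: Sun, Feb 12: Wed, Mar 12: Wed, Apr 12: Sat, May 12: Mon, Jun 12: Thu, Jul 12: Sat, Aug 12: Tue, Sep 12: Fri, Oct 12: Sun, Nov 12: Wed, Dec 12: Fri.
Tuesday occurs in August — 1 month.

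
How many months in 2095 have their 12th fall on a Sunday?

1

Check the 12th of each month of 2095: Jan 12: Wed, Feb 12: Sat, Mar 12: Sat, Apr 12: Tue, May 12: Thu, Jun 12: Sun, Jul 12: Tue, Aug 12: Fri, Sep 12: Mon, Oct 12: Wed, Nov 12: Sat, Dec 12: Mon.
Sunday occurs in June — 1 month.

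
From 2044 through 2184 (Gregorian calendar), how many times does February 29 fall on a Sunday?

Leap years in 2044–2184: 35 of them.
Feb 29 weekday advances by 5 (mod 7) from one leap year to the next four years later (or differs when a century non-leap intervenes).
Leap-day weekdays: 2044:Mon 2048:Sat 2052:Thu 2056:Tue 2060:Sun✓ 2064:Fri 2068:Wed 2072:Mon 2076:Sat 2080:Thu 2084:Tue 2088:Sun✓ 2092:Fri …(9 more)… 2136:Wed 2140:Mon 2144:Sat 2148:Thu 2152:Tue 2156:Sun✓ 2160:Fri 2164:Wed 2168:Mon 2172:Sat 2176:Thu 2180:Tue 2184:Sun✓
Sunday: 2060, 2088, 2128, 2156, 2184 → 5.

5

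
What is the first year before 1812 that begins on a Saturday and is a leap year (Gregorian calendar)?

Jan 1 advances by 2 weekdays after a leap year and by 1 after a common year.
1812: Jan 1 is Wednesday (leap).
1811: Tuesday
1810: Monday
1809: Sunday
1808: Friday (leap)
1807: Thursday
1806: Wednesday
1805: Tuesday
1804: Sunday (leap)
1803: Saturday
1802: Friday
1801: Thursday
1800: Wednesday
1799: Tuesday
1798: Monday
1797: Sunday
1796: Friday (leap)
1795: Thursday
1794: Wednesday
1793: Tuesday
1792: Sunday (leap)
1791: Saturday
1790: Friday
1789: Thursday
1788: Tuesday (leap)
1787: Monday
1786: Sunday
1785: Saturday
1784: Thursday (leap)
1783: Wednesday
1782: Tuesday
1781: Monday
1780: Saturday (leap)
1780 begins on a Saturday and is a leap year.

1780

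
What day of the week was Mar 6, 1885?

January 1, 1885 is a Thursday.
March 6 is day 65 of the year, i.e. 64 days after Jan 1.
64 mod 7 = 1, so advance 1 weekday from Thursday: Friday.

Friday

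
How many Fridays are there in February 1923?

4

February 1923 has 28 days and begins on Thursday.
The first Friday is February 2.
Fridays fall on 2, 9, 16, 23 — that's 4.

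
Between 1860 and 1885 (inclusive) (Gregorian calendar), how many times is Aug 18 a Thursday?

3

Track Aug 18's weekday year by year (advancing +1, or +2 across a Feb 29):
  1860: Sat  1861: Sun (+1)  1862: Mon (+1)  1863: Tue (+1)  1864: Thu (+2) ✓
  1865: Fri (+1)  1866: Sat (+1)  1867: Sun (+1)  1868: Tue (+2)  1869: Wed (+1)
  1870: Thu (+1) ✓  1871: Fri (+1)  1872: Sun (+2)  1873: Mon (+1)  1874: Tue (+1)
  1875: Wed (+1)  1876: Fri (+2)  1877: Sat (+1)  1878: Sun (+1)  1879: Mon (+1)
  1880: Wed (+2)  1881: Thu (+1) ✓  1882: Fri (+1)  1883: Sat (+1)  1884: Mon (+2)
  1885: Tue (+1)
Thursday years: 1864, 1870, 1881 — 3 in total.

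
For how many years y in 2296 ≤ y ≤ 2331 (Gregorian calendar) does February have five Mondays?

February has 28 days (29 in leap years); it has five Mondays when Monday falls among the first (month-length − 28) days — i.e. when February 1 is Monday in a leap year (never in a common year).
February 1 by year: 2296:Sat 2297:Mon 2298:Tue 2299:Wed 2300:Thu 2301:Fri 2302:Sat 2303:Sun 2304:Mon✓ 2305:Wed 2306:Thu 2307:Fri 2308:Sat 2309:Mon 2310:Tue …(6 more)… 2317:Thu 2318:Fri 2319:Sat 2320:Sun 2321:Tue 2322:Wed 2323:Thu 2324:Fri 2325:Sun 2326:Mon 2327:Tue 2328:Wed 2329:Fri 2330:Sat 2331:Sun
Years with five Mondays: 2304 → 1.

1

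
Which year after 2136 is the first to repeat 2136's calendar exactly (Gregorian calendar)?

Two years share a calendar iff Jan 1 falls on the same weekday and both are leap or both are common. 2136: Jan 1 is Sunday, leap year.
2137: Jan 1 Tuesday, common
2138: Jan 1 Wednesday, common
2139: Jan 1 Thursday, common
2140: Jan 1 Friday, leap
2141: Jan 1 Sunday, common
2142: Jan 1 Monday, common
2143: Jan 1 Tuesday, common
2144: Jan 1 Wednesday, leap
2145: Jan 1 Friday, common
2146: Jan 1 Saturday, common
2147: Jan 1 Sunday, common
2148: Jan 1 Monday, leap
2149: Jan 1 Wednesday, common
2150: Jan 1 Thursday, common
2151: Jan 1 Friday, common
2152: Jan 1 Saturday, leap
2153: Jan 1 Monday, common
2154: Jan 1 Tuesday, common
2155: Jan 1 Wednesday, common
2156: Jan 1 Thursday, leap
2157: Jan 1 Saturday, common
2158: Jan 1 Sunday, common
2159: Jan 1 Monday, common
2160: Jan 1 Tuesday, leap
2161: Jan 1 Thursday, common
2162: Jan 1 Friday, common
2163: Jan 1 Saturday, common
2164: Jan 1 Sunday, leap
2164 matches on both conditions.

2164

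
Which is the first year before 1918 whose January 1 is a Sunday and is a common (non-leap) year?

1911

Jan 1 advances by 2 weekdays after a leap year and by 1 after a common year.
1918: Jan 1 is Tuesday.
1917: Monday
1916: Saturday (leap)
1915: Friday
1914: Thursday
1913: Wednesday
1912: Monday (leap)
1911: Sunday
1911 begins on a Sunday and is a common year.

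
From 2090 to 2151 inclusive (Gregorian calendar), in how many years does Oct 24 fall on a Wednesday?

Track Oct 24's weekday year by year (advancing +1, or +2 across a Feb 29):
  2090: Tue  2091: Wed (+1) ✓  2092: Fri (+2)  2093: Sat (+1)  2094: Sun (+1)
  2095: Mon (+1)  2096: Wed (+2) ✓  2097: Thu (+1)  2098: Fri (+1)  2099: Sat (+1)
  2100: Sun (+1)  2101: Mon (+1)  2102: Tue (+1)  2103: Wed (+1) ✓  … (34 more years) …
  2138: Fri (+1)  2139: Sat (+1)  2140: Mon (+2)  2141: Tue (+1)  2142: Wed (+1) ✓
  2143: Thu (+1)  2144: Sat (+2)  2145: Sun (+1)  2146: Mon (+1)  2147: Tue (+1)
  2148: Thu (+2)  2149: Fri (+1)  2150: Sat (+1)  2151: Sun (+1)
Wednesday years: 2091, 2096, 2103, 2108, 2114, 2125, 2131, 2136, 2142 — 9 in total.

9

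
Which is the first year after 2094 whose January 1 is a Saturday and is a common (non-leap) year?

2095

Jan 1 advances by 2 weekdays after a leap year and by 1 after a common year.
2094: Jan 1 is Friday.
2095: Saturday
2095 begins on a Saturday and is a common year.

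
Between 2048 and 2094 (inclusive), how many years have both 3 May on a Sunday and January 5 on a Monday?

5

Check each year's weekday for 3 May and January 5:
  2048: Sun/Sun  2049: Mon/Tue  2050: Tue/Wed  2051: Wed/Thu  2052: Fri/Fri  2053: Sat/Sun  2054: Sun/Mon ✓  2055: Mon/Tue  2056: Wed/Wed  2057: Thu/Fri  2058: Fri/Sat  2059: Sat/Sun  2060: Mon/Mon  2061: Tue/Wed  …(19 more)…  2081: Sat/Sun  2082: Sun/Mon ✓  2083: Mon/Tue  2084: Wed/Wed  2085: Thu/Fri  2086: Fri/Sat  2087: Sat/Sun  2088: Mon/Mon  2089: Tue/Wed  2090: Wed/Thu  2091: Thu/Fri  2092: Sat/Sat  2093: Sun/Mon ✓  2094: Mon/Tue
Both conditions hold in: 2054, 2065, 2071, 2082, 2093 — 5.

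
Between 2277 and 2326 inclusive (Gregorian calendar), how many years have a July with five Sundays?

22

July has 31 days; it has five Sundays when Sunday falls among the first (month-length − 28) days — i.e. when July 1 is one of Sunday/Saturday/Friday.
July 1 by year: 2277:Sun✓ 2278:Mon 2279:Tue 2280:Thu 2281:Fri✓ 2282:Sat✓ 2283:Sun✓ 2284:Tue 2285:Wed 2286:Thu 2287:Fri✓ 2288:Sun✓ 2289:Mon 2290:Tue 2291:Wed …(20 more)… 2312:Mon 2313:Tue 2314:Wed 2315:Thu 2316:Sat✓ 2317:Sun✓ 2318:Mon 2319:Tue 2320:Thu 2321:Fri✓ 2322:Sat✓ 2323:Sun✓ 2324:Tue 2325:Wed 2326:Thu
Years with five Sundays: 2277, 2281, 2282, 2283, 2287, 2288, 2292, 2293, 2294, 2298, 2299, 2300, 2304, 2305, 2306, 2310, 2311, 2316, 2317, 2321, 2322, 2323 → 22.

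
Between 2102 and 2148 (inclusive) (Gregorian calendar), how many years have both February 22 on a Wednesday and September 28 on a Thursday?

Check each year's weekday for February 22 and September 28:
  2102: Wed/Thu ✓  2103: Thu/Fri  2104: Fri/Sun  2105: Sun/Mon  2106: Mon/Tue  2107: Tue/Wed  2108: Wed/Fri  2109: Fri/Sat  2110: Sat/Sun  2111: Sun/Mon  2112: Mon/Wed  2113: Wed/Thu ✓  2114: Thu/Fri  2115: Fri/Sat  …(19 more)…  2135: Tue/Wed  2136: Wed/Fri  2137: Fri/Sat  2138: Sat/Sun  2139: Sun/Mon  2140: Mon/Wed  2141: Wed/Thu ✓  2142: Thu/Fri  2143: Fri/Sat  2144: Sat/Mon  2145: Mon/Tue  2146: Tue/Wed  2147: Wed/Thu ✓  2148: Thu/Sat
Both conditions hold in: 2102, 2113, 2119, 2130, 2141, 2147 — 6.

6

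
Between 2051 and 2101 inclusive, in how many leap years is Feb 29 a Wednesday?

2

Leap years in 2051–2101: 12 of them.
Feb 29 weekday advances by 5 (mod 7) from one leap year to the next four years later (or differs when a century non-leap intervenes).
Leap-day weekdays: 2052:Thu 2056:Tue 2060:Sun 2064:Fri 2068:Wed✓ 2072:Mon 2076:Sat 2080:Thu 2084:Tue 2088:Sun 2092:Fri 2096:Wed✓
Wednesday: 2068, 2096 → 2.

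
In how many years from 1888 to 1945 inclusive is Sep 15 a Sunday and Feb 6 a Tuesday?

2

Check each year's weekday for Sep 15 and Feb 6:
  1888: Sat/Mon  1889: Sun/Wed  1890: Mon/Thu  1891: Tue/Fri  1892: Thu/Sat  1893: Fri/Mon  1894: Sat/Tue  1895: Sun/Wed  1896: Tue/Thu  1897: Wed/Sat  1898: Thu/Sun  1899: Fri/Mon  1900: Sat/Tue  1901: Sun/Wed  …(30 more)…  1932: Thu/Sat  1933: Fri/Mon  1934: Sat/Tue  1935: Sun/Wed  1936: Tue/Thu  1937: Wed/Sat  1938: Thu/Sun  1939: Fri/Mon  1940: Sun/Tue ✓  1941: Mon/Thu  1942: Tue/Fri  1943: Wed/Sat  1944: Fri/Sun  1945: Sat/Tue
Both conditions hold in: 1912, 1940 — 2.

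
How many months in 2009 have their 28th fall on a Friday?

1

Check the 28th of each month of 2009: Jan 28: Wed, Feb 28: Sat, Mar 28: Sat, Apr 28: Tue, May 28: Thu, Jun 28: Sun, Jul 28: Tue, Aug 28: Fri, Sep 28: Mon, Oct 28: Wed, Nov 28: Sat, Dec 28: Mon.
Friday occurs in August — 1 month.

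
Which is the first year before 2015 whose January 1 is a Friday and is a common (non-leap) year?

2010

Jan 1 advances by 2 weekdays after a leap year and by 1 after a common year.
2015: Jan 1 is Thursday.
2014: Wednesday
2013: Tuesday
2012: Sunday (leap)
2011: Saturday
2010: Friday
2010 begins on a Friday and is a common year.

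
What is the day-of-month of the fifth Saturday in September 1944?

30

September 1, 1944 is a Friday, so the first Saturday is the 2nd.
The fifth Saturday is 2 + 28 = 30.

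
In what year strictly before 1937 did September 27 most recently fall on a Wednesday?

1933

From one year to the next, a fixed date's weekday advances by 1, or by 2 when a Feb 29 lies between the two dates.
1937: September 27 is Monday.
1936: Sunday (−1)
1935: Friday (−2)
1934: Thursday (−1)
1933: Wednesday (−1)
September 27 falls on a Wednesday in 1933.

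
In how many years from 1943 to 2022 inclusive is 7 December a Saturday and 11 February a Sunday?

2

Check each year's weekday for 7 December and 11 February:
  1943: Tue/Thu  1944: Thu/Fri  1945: Fri/Sun  1946: Sat/Mon  1947: Sun/Tue  1948: Tue/Wed  1949: Wed/Fri  1950: Thu/Sat  1951: Fri/Sun  1952: Sun/Mon  1953: Mon/Wed  1954: Tue/Thu  1955: Wed/Fri  1956: Fri/Sat  …(52 more)…  2009: Mon/Wed  2010: Tue/Thu  2011: Wed/Fri  2012: Fri/Sat  2013: Sat/Mon  2014: Sun/Tue  2015: Mon/Wed  2016: Wed/Thu  2017: Thu/Sat  2018: Fri/Sun  2019: Sat/Mon  2020: Mon/Tue  2021: Tue/Thu  2022: Wed/Fri
Both conditions hold in: 1968, 1996 — 2.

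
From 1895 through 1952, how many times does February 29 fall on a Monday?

2

Leap years in 1895–1952: 14 of them.
Feb 29 weekday advances by 5 (mod 7) from one leap year to the next four years later (or differs when a century non-leap intervenes).
Leap-day weekdays: 1896:Sat 1904:Mon✓ 1908:Sat 1912:Thu 1916:Tue 1920:Sun 1924:Fri 1928:Wed 1932:Mon✓ 1936:Sat 1940:Thu 1944:Tue 1948:Sun 1952:Fri
Monday: 1904, 1932 → 2.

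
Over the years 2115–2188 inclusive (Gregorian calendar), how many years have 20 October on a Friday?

11

Track 20 October's weekday year by year (advancing +1, or +2 across a Feb 29):
  2115: Sun  2116: Tue (+2)  2117: Wed (+1)  2118: Thu (+1)  2119: Fri (+1) ✓
  2120: Sun (+2)  2121: Mon (+1)  2122: Tue (+1)  2123: Wed (+1)  2124: Fri (+2) ✓
  2125: Sat (+1)  2126: Sun (+1)  2127: Mon (+1)  2128: Wed (+2)  … (46 more years) …
  2175: Fri (+1) ✓  2176: Sun (+2)  2177: Mon (+1)  2178: Tue (+1)  2179: Wed (+1)
  2180: Fri (+2) ✓  2181: Sat (+1)  2182: Sun (+1)  2183: Mon (+1)  2184: Wed (+2)
  2185: Thu (+1)  2186: Fri (+1) ✓  2187: Sat (+1)  2188: Mon (+2)
Friday years: 2119, 2124, 2130, 2141, 2147, 2152, 2158, 2169, 2175, 2180, 2186 — 11 in total.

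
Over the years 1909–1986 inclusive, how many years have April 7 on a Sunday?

Track April 7's weekday year by year (advancing +1, or +2 across a Feb 29):
  1909: Wed  1910: Thu (+1)  1911: Fri (+1)  1912: Sun (+2) ✓  1913: Mon (+1)
  1914: Tue (+1)  1915: Wed (+1)  1916: Fri (+2)  1917: Sat (+1)  1918: Sun (+1) ✓
  1919: Mon (+1)  1920: Wed (+2)  1921: Thu (+1)  1922: Fri (+1)  … (50 more years) …
  1973: Sat (+1)  1974: Sun (+1) ✓  1975: Mon (+1)  1976: Wed (+2)  1977: Thu (+1)
  1978: Fri (+1)  1979: Sat (+1)  1980: Mon (+2)  1981: Tue (+1)  1982: Wed (+1)
  1983: Thu (+1)  1984: Sat (+2)  1985: Sun (+1) ✓  1986: Mon (+1)
Sunday years: 1912, 1918, 1929, 1935, 1940, 1946, 1957, 1963, 1968, 1974, 1985 — 11 in total.

11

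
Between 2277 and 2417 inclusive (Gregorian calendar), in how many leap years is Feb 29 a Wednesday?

5

Leap years in 2277–2417: 34 of them.
Feb 29 weekday advances by 5 (mod 7) from one leap year to the next four years later (or differs when a century non-leap intervenes).
Leap-day weekdays: 2280:Sun 2284:Fri 2288:Wed✓ 2292:Mon 2296:Sat 2304:Mon 2308:Sat 2312:Thu 2316:Tue 2320:Sun 2324:Fri 2328:Wed✓ 2332:Mon …(8 more)… 2368:Thu 2372:Tue 2376:Sun 2380:Fri 2384:Wed✓ 2388:Mon 2392:Sat 2396:Thu 2400:Tue 2404:Sun 2408:Fri 2412:Wed✓ 2416:Mon
Wednesday: 2288, 2328, 2356, 2384, 2412 → 5.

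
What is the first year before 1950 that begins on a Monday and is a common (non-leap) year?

Jan 1 advances by 2 weekdays after a leap year and by 1 after a common year.
1950: Jan 1 is Sunday.
1949: Saturday
1948: Thursday (leap)
1947: Wednesday
1946: Tuesday
1945: Monday
1945 begins on a Monday and is a common year.

1945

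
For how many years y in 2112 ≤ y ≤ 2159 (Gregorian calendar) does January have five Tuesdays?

January has 31 days; it has five Tuesdays when Tuesday falls among the first (month-length − 28) days — i.e. when January 1 is one of Tuesday/Monday/Sunday.
January 1 by year: 2112:Fri 2113:Sun✓ 2114:Mon✓ 2115:Tue✓ 2116:Wed 2117:Fri 2118:Sat 2119:Sun✓ 2120:Mon✓ 2121:Wed 2122:Thu 2123:Fri 2124:Sat 2125:Mon✓ 2126:Tue✓ …(18 more)… 2145:Fri 2146:Sat 2147:Sun✓ 2148:Mon✓ 2149:Wed 2150:Thu 2151:Fri 2152:Sat 2153:Mon✓ 2154:Tue✓ 2155:Wed 2156:Thu 2157:Sat 2158:Sun✓ 2159:Mon✓
Years with five Tuesdays: 2113, 2114, 2115, 2119, 2120, 2125, 2126, 2130, 2131, 2132, 2136, 2137, 2141, 2142, 2143, 2147, 2148, 2153, 2154, 2158, 2159 → 21.

21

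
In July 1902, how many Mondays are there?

4

July 1902 has 31 days and begins on Tuesday.
The first Monday is July 7.
Mondays fall on 7, 14, 21, 28 — that's 4.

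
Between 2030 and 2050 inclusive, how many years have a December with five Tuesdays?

December has 31 days; it has five Tuesdays when Tuesday falls among the first (month-length − 28) days — i.e. when December 1 is one of Tuesday/Monday/Sunday.
December 1 by year: 2030:Sun✓ 2031:Mon✓ 2032:Wed 2033:Thu 2034:Fri 2035:Sat 2036:Mon✓ 2037:Tue✓ 2038:Wed 2039:Thu 2040:Sat 2041:Sun✓ 2042:Mon✓ 2043:Tue✓ 2044:Thu 2045:Fri 2046:Sat 2047:Sun✓ 2048:Tue✓ 2049:Wed 2050:Thu
Years with five Tuesdays: 2030, 2031, 2036, 2037, 2041, 2042, 2043, 2047, 2048 → 9.

9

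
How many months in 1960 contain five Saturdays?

5

A month of length L has five Saturdays iff its first Saturday is on day ≤ L−28 (so day 1–3 in a 31-day month, 1–2 in a 30-day month, day 1 in a leap February).
Checking each month of 1960: Jan starts Fri (31d) ✓; Feb starts Mon (29d); Mar starts Tue (31d); Apr starts Fri (30d) ✓; May starts Sun (31d); Jun starts Wed (30d); Jul starts Fri (31d) ✓; Aug starts Mon (31d); Sep starts Thu (30d); Oct starts Sat (31d) ✓; Nov starts Tue (30d); Dec starts Thu (31d) ✓.
Five-Saturday months: January, April, July, October, December → 5.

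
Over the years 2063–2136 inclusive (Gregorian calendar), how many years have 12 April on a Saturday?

11

Track 12 April's weekday year by year (advancing +1, or +2 across a Feb 29):
  2063: Thu  2064: Sat (+2) ✓  2065: Sun (+1)  2066: Mon (+1)  2067: Tue (+1)
  2068: Thu (+2)  2069: Fri (+1)  2070: Sat (+1) ✓  2071: Sun (+1)  2072: Tue (+2)
  2073: Wed (+1)  2074: Thu (+1)  2075: Fri (+1)  2076: Sun (+2)  … (46 more years) …
  2123: Mon (+1)  2124: Wed (+2)  2125: Thu (+1)  2126: Fri (+1)  2127: Sat (+1) ✓
  2128: Mon (+2)  2129: Tue (+1)  2130: Wed (+1)  2131: Thu (+1)  2132: Sat (+2) ✓
  2133: Sun (+1)  2134: Mon (+1)  2135: Tue (+1)  2136: Thu (+2)
Saturday years: 2064, 2070, 2081, 2087, 2092, 2098, 2104, 2110, 2121, 2127, 2132 — 11 in total.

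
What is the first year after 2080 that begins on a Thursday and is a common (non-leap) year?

Jan 1 advances by 2 weekdays after a leap year and by 1 after a common year.
2080: Jan 1 is Monday (leap).
2081: Wednesday
2082: Thursday
2082 begins on a Thursday and is a common year.

2082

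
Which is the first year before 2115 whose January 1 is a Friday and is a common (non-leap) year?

2106

Jan 1 advances by 2 weekdays after a leap year and by 1 after a common year.
2115: Jan 1 is Tuesday.
2114: Monday
2113: Sunday
2112: Friday (leap)
2111: Thursday
2110: Wednesday
2109: Tuesday
2108: Sunday (leap)
2107: Saturday
2106: Friday
2106 begins on a Friday and is a common year.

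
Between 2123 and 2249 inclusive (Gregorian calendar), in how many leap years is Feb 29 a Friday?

Leap years in 2123–2249: 31 of them.
Feb 29 weekday advances by 5 (mod 7) from one leap year to the next four years later (or differs when a century non-leap intervenes).
Leap-day weekdays: 2124:Tue 2128:Sun 2132:Fri✓ 2136:Wed 2140:Mon 2144:Sat 2148:Thu 2152:Tue 2156:Sun 2160:Fri✓ 2164:Wed 2168:Mon 2172:Sat …(5 more)… 2196:Mon 2204:Wed 2208:Mon 2212:Sat 2216:Thu 2220:Tue 2224:Sun 2228:Fri✓ 2232:Wed 2236:Mon 2240:Sat 2244:Thu 2248:Tue
Friday: 2132, 2160, 2188, 2228 → 4.

4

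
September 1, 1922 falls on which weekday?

Friday

January 1, 1922 is a Sunday.
September 1 is day 244 of the year, i.e. 243 days after Jan 1.
243 mod 7 = 5, so advance 5 weekdays from Sunday: Friday.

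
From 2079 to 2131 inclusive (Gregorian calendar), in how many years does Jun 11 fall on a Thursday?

Track Jun 11's weekday year by year (advancing +1, or +2 across a Feb 29):
  2079: Sun  2080: Tue (+2)  2081: Wed (+1)  2082: Thu (+1) ✓  2083: Fri (+1)
  2084: Sun (+2)  2085: Mon (+1)  2086: Tue (+1)  2087: Wed (+1)  2088: Fri (+2)
  2089: Sat (+1)  2090: Sun (+1)  2091: Mon (+1)  2092: Wed (+2)  … (25 more years) …
  2118: Sat (+1)  2119: Sun (+1)  2120: Tue (+2)  2121: Wed (+1)  2122: Thu (+1) ✓
  2123: Fri (+1)  2124: Sun (+2)  2125: Mon (+1)  2126: Tue (+1)  2127: Wed (+1)
  2128: Fri (+2)  2129: Sat (+1)  2130: Sun (+1)  2131: Mon (+1)
Thursday years: 2082, 2093, 2099, 2105, 2111, 2116, 2122 — 7 in total.

7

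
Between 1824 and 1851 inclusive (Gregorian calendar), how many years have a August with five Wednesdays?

12

August has 31 days; it has five Wednesdays when Wednesday falls among the first (month-length − 28) days — i.e. when August 1 is one of Wednesday/Tuesday/Monday.
August 1 by year: 1824:Sun 1825:Mon✓ 1826:Tue✓ 1827:Wed✓ 1828:Fri 1829:Sat 1830:Sun 1831:Mon✓ 1832:Wed✓ 1833:Thu 1834:Fri 1835:Sat 1836:Mon✓ 1837:Tue✓ 1838:Wed✓ 1839:Thu 1840:Sat 1841:Sun 1842:Mon✓ 1843:Tue✓ 1844:Thu 1845:Fri 1846:Sat 1847:Sun 1848:Tue✓ 1849:Wed✓ 1850:Thu 1851:Fri
Years with five Wednesdays: 1825, 1826, 1827, 1831, 1832, 1836, 1837, 1838, 1842, 1843, 1848, 1849 → 12.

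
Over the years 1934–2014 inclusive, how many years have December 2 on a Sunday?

12

Track December 2's weekday year by year (advancing +1, or +2 across a Feb 29):
  1934: Sun ✓  1935: Mon (+1)  1936: Wed (+2)  1937: Thu (+1)  1938: Fri (+1)
  1939: Sat (+1)  1940: Mon (+2)  1941: Tue (+1)  1942: Wed (+1)  1943: Thu (+1)
  1944: Sat (+2)  1945: Sun (+1) ✓  1946: Mon (+1)  1947: Tue (+1)  … (53 more years) …
  2001: Sun (+1) ✓  2002: Mon (+1)  2003: Tue (+1)  2004: Thu (+2)  2005: Fri (+1)
  2006: Sat (+1)  2007: Sun (+1) ✓  2008: Tue (+2)  2009: Wed (+1)  2010: Thu (+1)
  2011: Fri (+1)  2012: Sun (+2) ✓  2013: Mon (+1)  2014: Tue (+1)
Sunday years: 1934, 1945, 1951, 1956, 1962, 1973, 1979, 1984, 1990, 2001, 2007, 2012 — 12 in total.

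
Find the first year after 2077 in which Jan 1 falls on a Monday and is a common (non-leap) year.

Jan 1 advances by 2 weekdays after a leap year and by 1 after a common year.
2077: Jan 1 is Friday.
2078: Saturday
2079: Sunday
2080: Monday (leap)
2081: Wednesday
2082: Thursday
2083: Friday
2084: Saturday (leap)
2085: Monday
2085 begins on a Monday and is a common year.

2085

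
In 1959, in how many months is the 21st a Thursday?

1

Check the 21st of each month of 1959: Jan 21: Wed, Feb 21: Sat, Mar 21: Sat, Apr 21: Tue, May 21: Thu, Jun 21: Sun, Jul 21: Tue, Aug 21: Fri, Sep 21: Mon, Oct 21: Wed, Nov 21: Sat, Dec 21: Mon.
Thursday occurs in May — 1 month.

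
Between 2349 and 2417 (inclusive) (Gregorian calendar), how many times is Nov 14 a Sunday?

9

Track Nov 14's weekday year by year (advancing +1, or +2 across a Feb 29):
  2349: Mon  2350: Tue (+1)  2351: Wed (+1)  2352: Fri (+2)  2353: Sat (+1)
  2354: Sun (+1) ✓  2355: Mon (+1)  2356: Wed (+2)  2357: Thu (+1)  2358: Fri (+1)
  2359: Sat (+1)  2360: Mon (+2)  2361: Tue (+1)  2362: Wed (+1)  … (41 more years) …
  2404: Sun (+2) ✓  2405: Mon (+1)  2406: Tue (+1)  2407: Wed (+1)  2408: Fri (+2)
  2409: Sat (+1)  2410: Sun (+1) ✓  2411: Mon (+1)  2412: Wed (+2)  2413: Thu (+1)
  2414: Fri (+1)  2415: Sat (+1)  2416: Mon (+2)  2417: Tue (+1)
Sunday years: 2354, 2365, 2371, 2376, 2382, 2393, 2399, 2404, 2410 — 9 in total.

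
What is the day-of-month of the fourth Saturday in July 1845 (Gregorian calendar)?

26

July 1, 1845 is a Tuesday, so the first Saturday is the 5th.
The fourth Saturday is 5 + 21 = 26.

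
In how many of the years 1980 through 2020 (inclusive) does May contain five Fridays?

19

May has 31 days; it has five Fridays when Friday falls among the first (month-length − 28) days — i.e. when May 1 is one of Friday/Thursday/Wednesday.
May 1 by year: 1980:Thu✓ 1981:Fri✓ 1982:Sat 1983:Sun 1984:Tue 1985:Wed✓ 1986:Thu✓ 1987:Fri✓ 1988:Sun 1989:Mon 1990:Tue 1991:Wed✓ 1992:Fri✓ 1993:Sat 1994:Sun …(11 more)… 2006:Mon 2007:Tue 2008:Thu✓ 2009:Fri✓ 2010:Sat 2011:Sun 2012:Tue 2013:Wed✓ 2014:Thu✓ 2015:Fri✓ 2016:Sun 2017:Mon 2018:Tue 2019:Wed✓ 2020:Fri✓
Years with five Fridays: 1980, 1981, 1985, 1986, 1987, 1991, 1992, 1996, 1997, 1998, 2002, 2003, 2008, 2009, 2013, 2014, 2015, 2019, 2020 → 19.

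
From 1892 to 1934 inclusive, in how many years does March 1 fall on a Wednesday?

7

Track March 1's weekday year by year (advancing +1, or +2 across a Feb 29):
  1892: Tue  1893: Wed (+1) ✓  1894: Thu (+1)  1895: Fri (+1)  1896: Sun (+2)
  1897: Mon (+1)  1898: Tue (+1)  1899: Wed (+1) ✓  1900: Thu (+1)  1901: Fri (+1)
  1902: Sat (+1)  1903: Sun (+1)  1904: Tue (+2)  1905: Wed (+1) ✓  … (15 more years) …
  1921: Tue (+1)  1922: Wed (+1) ✓  1923: Thu (+1)  1924: Sat (+2)  1925: Sun (+1)
  1926: Mon (+1)  1927: Tue (+1)  1928: Thu (+2)  1929: Fri (+1)  1930: Sat (+1)
  1931: Sun (+1)  1932: Tue (+2)  1933: Wed (+1) ✓  1934: Thu (+1)
Wednesday years: 1893, 1899, 1905, 1911, 1916, 1922, 1933 — 7 in total.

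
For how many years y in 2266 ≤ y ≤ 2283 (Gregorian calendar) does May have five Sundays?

7

May has 31 days; it has five Sundays when Sunday falls among the first (month-length − 28) days — i.e. when May 1 is one of Sunday/Saturday/Friday.
May 1 by year: 2266:Tue 2267:Wed 2268:Fri✓ 2269:Sat✓ 2270:Sun✓ 2271:Mon 2272:Wed 2273:Thu 2274:Fri✓ 2275:Sat✓ 2276:Mon 2277:Tue 2278:Wed 2279:Thu 2280:Sat✓ 2281:Sun✓ 2282:Mon 2283:Tue
Years with five Sundays: 2268, 2269, 2270, 2274, 2275, 2280, 2281 → 7.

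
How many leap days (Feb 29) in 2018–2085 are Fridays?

2

Leap years in 2018–2085: 17 of them.
Feb 29 weekday advances by 5 (mod 7) from one leap year to the next four years later (or differs when a century non-leap intervenes).
Leap-day weekdays: 2020:Sat 2024:Thu 2028:Tue 2032:Sun 2036:Fri✓ 2040:Wed 2044:Mon 2048:Sat 2052:Thu 2056:Tue 2060:Sun 2064:Fri✓ 2068:Wed 2072:Mon 2076:Sat 2080:Thu 2084:Tue
Friday: 2036, 2064 → 2.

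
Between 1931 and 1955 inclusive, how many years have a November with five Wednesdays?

8

November has 30 days; it has five Wednesdays when Wednesday falls among the first (month-length − 28) days — i.e. when November 1 is one of Wednesday/Tuesday.
November 1 by year: 1931:Sun 1932:Tue✓ 1933:Wed✓ 1934:Thu 1935:Fri 1936:Sun 1937:Mon 1938:Tue✓ 1939:Wed✓ 1940:Fri 1941:Sat 1942:Sun 1943:Mon 1944:Wed✓ 1945:Thu 1946:Fri 1947:Sat 1948:Mon 1949:Tue✓ 1950:Wed✓ 1951:Thu 1952:Sat 1953:Sun 1954:Mon 1955:Tue✓
Years with five Wednesdays: 1932, 1933, 1938, 1939, 1944, 1949, 1950, 1955 → 8.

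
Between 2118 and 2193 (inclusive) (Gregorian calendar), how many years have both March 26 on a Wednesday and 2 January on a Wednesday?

3

Check each year's weekday for March 26 and 2 January:
  2118: Sat/Sun  2119: Sun/Mon  2120: Tue/Tue  2121: Wed/Thu  2122: Thu/Fri  2123: Fri/Sat  2124: Sun/Sun  2125: Mon/Tue  2126: Tue/Wed  2127: Wed/Thu  2128: Fri/Fri  2129: Sat/Sun  2130: Sun/Mon  2131: Mon/Tue  …(48 more)…  2180: Sun/Sun  2181: Mon/Tue  2182: Tue/Wed  2183: Wed/Thu  2184: Fri/Fri  2185: Sat/Sun  2186: Sun/Mon  2187: Mon/Tue  2188: Wed/Wed ✓  2189: Thu/Fri  2190: Fri/Sat  2191: Sat/Sun  2192: Mon/Mon  2193: Tue/Wed
Both conditions hold in: 2132, 2160, 2188 — 3.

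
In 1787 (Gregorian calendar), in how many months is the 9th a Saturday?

1

Check the 9th of each month of 1787: Jan 9: Tue, Feb 9: Fri, Mar 9: Fri, Apr 9: Mon, May 9: Wed, Jun 9: Sat, Jul 9: Mon, Aug 9: Thu, Sep 9: Sun, Oct 9: Tue, Nov 9: Fri, Dec 9: Sun.
Saturday occurs in June — 1 month.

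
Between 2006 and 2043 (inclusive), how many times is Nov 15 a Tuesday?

Track Nov 15's weekday year by year (advancing +1, or +2 across a Feb 29):
  2006: Wed  2007: Thu (+1)  2008: Sat (+2)  2009: Sun (+1)  2010: Mon (+1)
  2011: Tue (+1) ✓  2012: Thu (+2)  2013: Fri (+1)  2014: Sat (+1)  2015: Sun (+1)
  2016: Tue (+2) ✓  2017: Wed (+1)  2018: Thu (+1)  2019: Fri (+1)  … (10 more years) …
  2030: Fri (+1)  2031: Sat (+1)  2032: Mon (+2)  2033: Tue (+1) ✓  2034: Wed (+1)
  2035: Thu (+1)  2036: Sat (+2)  2037: Sun (+1)  2038: Mon (+1)  2039: Tue (+1) ✓
  2040: Thu (+2)  2041: Fri (+1)  2042: Sat (+1)  2043: Sun (+1)
Tuesday years: 2011, 2016, 2022, 2033, 2039 — 5 in total.

5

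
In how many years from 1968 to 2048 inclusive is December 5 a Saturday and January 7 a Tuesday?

Check each year's weekday for December 5 and January 7:
  1968: Thu/Sun  1969: Fri/Tue  1970: Sat/Wed  1971: Sun/Thu  1972: Tue/Fri  1973: Wed/Sun  1974: Thu/Mon  1975: Fri/Tue  1976: Sun/Wed  1977: Mon/Fri  1978: Tue/Sat  1979: Wed/Sun  1980: Fri/Mon  1981: Sat/Wed  …(53 more)…  2035: Wed/Sun  2036: Fri/Mon  2037: Sat/Wed  2038: Sun/Thu  2039: Mon/Fri  2040: Wed/Sat  2041: Thu/Mon  2042: Fri/Tue  2043: Sat/Wed  2044: Mon/Thu  2045: Tue/Sat  2046: Wed/Sun  2047: Thu/Mon  2048: Sat/Tue ✓
Both conditions hold in: 1992, 2020, 2048 — 3.

3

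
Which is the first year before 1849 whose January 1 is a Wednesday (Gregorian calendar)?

Jan 1 advances by 2 weekdays after a leap year and by 1 after a common year.
1849: Jan 1 is Monday.
1848: Saturday (leap)
1847: Friday
1846: Thursday
1845: Wednesday
1845 begins on a Wednesday

1845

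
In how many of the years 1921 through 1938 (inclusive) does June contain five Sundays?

June has 30 days; it has five Sundays when Sunday falls among the first (month-length − 28) days — i.e. when June 1 is one of Sunday/Saturday.
June 1 by year: 1921:Wed 1922:Thu 1923:Fri 1924:Sun✓ 1925:Mon 1926:Tue 1927:Wed 1928:Fri 1929:Sat✓ 1930:Sun✓ 1931:Mon 1932:Wed 1933:Thu 1934:Fri 1935:Sat✓ 1936:Mon 1937:Tue 1938:Wed
Years with five Sundays: 1924, 1929, 1930, 1935 → 4.

4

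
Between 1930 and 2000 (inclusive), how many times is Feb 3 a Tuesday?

Track Feb 3's weekday year by year (advancing +1, or +2 across a Feb 29):
  1930: Mon  1931: Tue (+1) ✓  1932: Wed (+1)  1933: Fri (+2)  1934: Sat (+1)
  1935: Sun (+1)  1936: Mon (+1)  1937: Wed (+2)  1938: Thu (+1)  1939: Fri (+1)
  1940: Sat (+1)  1941: Mon (+2)  1942: Tue (+1) ✓  1943: Wed (+1)  … (43 more years) …
  1987: Tue (+1) ✓  1988: Wed (+1)  1989: Fri (+2)  1990: Sat (+1)  1991: Sun (+1)
  1992: Mon (+1)  1993: Wed (+2)  1994: Thu (+1)  1995: Fri (+1)  1996: Sat (+1)
  1997: Mon (+2)  1998: Tue (+1) ✓  1999: Wed (+1)  2000: Thu (+1)
Tuesday years: 1931, 1942, 1948, 1953, 1959, 1970, 1976, 1981, 1987, 1998 — 10 in total.

10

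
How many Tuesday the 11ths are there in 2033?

2

Check the 11th of each month of 2033: Jan 11: Tue, Feb 11: Fri, Mar 11: Fri, Apr 11: Mon, May 11: Wed, Jun 11: Sat, Jul 11: Mon, Aug 11: Thu, Sep 11: Sun, Oct 11: Tue, Nov 11: Fri, Dec 11: Sun.
Tuesday occurs in January, October — 2 months.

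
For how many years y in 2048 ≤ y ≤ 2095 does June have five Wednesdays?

June has 30 days; it has five Wednesdays when Wednesday falls among the first (month-length − 28) days — i.e. when June 1 is one of Wednesday/Tuesday.
June 1 by year: 2048:Mon 2049:Tue✓ 2050:Wed✓ 2051:Thu 2052:Sat 2053:Sun 2054:Mon 2055:Tue✓ 2056:Thu 2057:Fri 2058:Sat 2059:Sun 2060:Tue✓ 2061:Wed✓ 2062:Thu …(18 more)… 2081:Sun 2082:Mon 2083:Tue✓ 2084:Thu 2085:Fri 2086:Sat 2087:Sun 2088:Tue✓ 2089:Wed✓ 2090:Thu 2091:Fri 2092:Sun 2093:Mon 2094:Tue✓ 2095:Wed✓
Years with five Wednesdays: 2049, 2050, 2055, 2060, 2061, 2066, 2067, 2072, 2077, 2078, 2083, 2088, 2089, 2094, 2095 → 15.

15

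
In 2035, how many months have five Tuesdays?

A month of length L has five Tuesdays iff its first Tuesday is on day ≤ L−28 (so day 1–3 in a 31-day month, 1–2 in a 30-day month, day 1 in a leap February).
Checking each month of 2035: Jan starts Mon (31d) ✓; Feb starts Thu (28d); Mar starts Thu (31d); Apr starts Sun (30d); May starts Tue (31d) ✓; Jun starts Fri (30d); Jul starts Sun (31d) ✓; Aug starts Wed (31d); Sep starts Sat (30d); Oct starts Mon (31d) ✓; Nov starts Thu (30d); Dec starts Sat (31d).
Five-Tuesday months: January, May, July, October → 4.

4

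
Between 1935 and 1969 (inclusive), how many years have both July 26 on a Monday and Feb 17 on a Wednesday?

Check each year's weekday for July 26 and Feb 17:
  1935: Fri/Sun  1936: Sun/Mon  1937: Mon/Wed ✓  1938: Tue/Thu  1939: Wed/Fri  1940: Fri/Sat  1941: Sat/Mon  1942: Sun/Tue  1943: Mon/Wed ✓  1944: Wed/Thu  1945: Thu/Sat  1946: Fri/Sun  1947: Sat/Mon  1948: Mon/Tue  …(7 more)…  1956: Thu/Fri  1957: Fri/Sun  1958: Sat/Mon  1959: Sun/Tue  1960: Tue/Wed  1961: Wed/Fri  1962: Thu/Sat  1963: Fri/Sun  1964: Sun/Mon  1965: Mon/Wed ✓  1966: Tue/Thu  1967: Wed/Fri  1968: Fri/Sat  1969: Sat/Mon
Both conditions hold in: 1937, 1943, 1954, 1965 — 4.

4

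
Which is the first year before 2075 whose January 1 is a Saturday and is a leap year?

Jan 1 advances by 2 weekdays after a leap year and by 1 after a common year.
2075: Jan 1 is Tuesday.
2074: Monday
2073: Sunday
2072: Friday (leap)
2071: Thursday
2070: Wednesday
2069: Tuesday
2068: Sunday (leap)
2067: Saturday
2066: Friday
2065: Thursday
2064: Tuesday (leap)
2063: Monday
2062: Sunday
2061: Saturday
2060: Thursday (leap)
2059: Wednesday
2058: Tuesday
2057: Monday
2056: Saturday (leap)
2056 begins on a Saturday and is a leap year.

2056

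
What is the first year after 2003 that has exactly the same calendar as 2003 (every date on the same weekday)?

2014

Two years share a calendar iff Jan 1 falls on the same weekday and both are leap or both are common. 2003: Jan 1 is Wednesday, common year.
2004: Jan 1 Thursday, leap
2005: Jan 1 Saturday, common
2006: Jan 1 Sunday, common
2007: Jan 1 Monday, common
2008: Jan 1 Tuesday, leap
2009: Jan 1 Thursday, common
2010: Jan 1 Friday, common
2011: Jan 1 Saturday, common
2012: Jan 1 Sunday, leap
2013: Jan 1 Tuesday, common
2014: Jan 1 Wednesday, common
2014 matches on both conditions.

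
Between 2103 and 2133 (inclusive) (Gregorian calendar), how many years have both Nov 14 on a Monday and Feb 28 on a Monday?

3

Check each year's weekday for Nov 14 and Feb 28:
  2103: Wed/Wed  2104: Fri/Thu  2105: Sat/Sat  2106: Sun/Sun  2107: Mon/Mon ✓  2108: Wed/Tue  2109: Thu/Thu  2110: Fri/Fri  2111: Sat/Sat  2112: Mon/Sun  2113: Tue/Tue  2114: Wed/Wed  2115: Thu/Thu  2116: Sat/Fri  …(3 more)…  2120: Thu/Wed  2121: Fri/Fri  2122: Sat/Sat  2123: Sun/Sun  2124: Tue/Mon  2125: Wed/Wed  2126: Thu/Thu  2127: Fri/Fri  2128: Sun/Sat  2129: Mon/Mon ✓  2130: Tue/Tue  2131: Wed/Wed  2132: Fri/Thu  2133: Sat/Sat
Both conditions hold in: 2107, 2118, 2129 — 3.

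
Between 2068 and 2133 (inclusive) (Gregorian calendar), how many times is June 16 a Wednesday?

9

Track June 16's weekday year by year (advancing +1, or +2 across a Feb 29):
  2068: Sat  2069: Sun (+1)  2070: Mon (+1)  2071: Tue (+1)  2072: Thu (+2)
  2073: Fri (+1)  2074: Sat (+1)  2075: Sun (+1)  2076: Tue (+2)  2077: Wed (+1) ✓
  2078: Thu (+1)  2079: Fri (+1)  2080: Sun (+2)  2081: Mon (+1)  … (38 more years) …
  2120: Sun (+2)  2121: Mon (+1)  2122: Tue (+1)  2123: Wed (+1) ✓  2124: Fri (+2)
  2125: Sat (+1)  2126: Sun (+1)  2127: Mon (+1)  2128: Wed (+2) ✓  2129: Thu (+1)
  2130: Fri (+1)  2131: Sat (+1)  2132: Mon (+2)  2133: Tue (+1)
Wednesday years: 2077, 2083, 2088, 2094, 2100, 2106, 2117, 2123, 2128 — 9 in total.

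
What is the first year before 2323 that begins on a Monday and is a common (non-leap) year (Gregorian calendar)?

Jan 1 advances by 2 weekdays after a leap year and by 1 after a common year.
2323: Jan 1 is Monday.
2322: Sunday
2321: Saturday
2320: Thursday (leap)
2319: Wednesday
2318: Tuesday
2317: Monday
2317 begins on a Monday and is a common year.

2317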